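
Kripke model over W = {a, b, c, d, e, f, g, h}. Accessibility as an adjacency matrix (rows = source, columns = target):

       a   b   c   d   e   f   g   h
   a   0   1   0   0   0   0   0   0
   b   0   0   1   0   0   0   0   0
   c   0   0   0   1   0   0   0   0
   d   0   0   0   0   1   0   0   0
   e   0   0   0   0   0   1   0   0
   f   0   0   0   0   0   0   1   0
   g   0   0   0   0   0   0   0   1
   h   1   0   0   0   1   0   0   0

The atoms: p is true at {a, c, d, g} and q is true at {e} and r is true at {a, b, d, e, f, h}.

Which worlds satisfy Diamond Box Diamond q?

a: successors {b}; Box Diamond q there: b:F. ✗
b: successors {c}; Box Diamond q there: c:T. ✓
c: successors {d}; Box Diamond q there: d:F. ✗
d: successors {e}; Box Diamond q there: e:F. ✗
e: successors {f}; Box Diamond q there: f:F. ✗
f: successors {g}; Box Diamond q there: g:T. ✓
g: successors {h}; Box Diamond q there: h:F. ✗
h: successors {a, e}; Box Diamond q there: a:F, e:F. ✗

{b, f}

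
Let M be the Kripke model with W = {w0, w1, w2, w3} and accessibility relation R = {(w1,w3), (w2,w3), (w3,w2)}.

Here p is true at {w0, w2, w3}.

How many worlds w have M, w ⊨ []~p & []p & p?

1

w0: []~p is T, []p & p is T. ✓
w1: []~p is F, []p & p is F. ✗
w2: []~p is F, []p & p is T. ✗
w3: []~p is F, []p & p is T. ✗
Satisfying worlds: {w0}.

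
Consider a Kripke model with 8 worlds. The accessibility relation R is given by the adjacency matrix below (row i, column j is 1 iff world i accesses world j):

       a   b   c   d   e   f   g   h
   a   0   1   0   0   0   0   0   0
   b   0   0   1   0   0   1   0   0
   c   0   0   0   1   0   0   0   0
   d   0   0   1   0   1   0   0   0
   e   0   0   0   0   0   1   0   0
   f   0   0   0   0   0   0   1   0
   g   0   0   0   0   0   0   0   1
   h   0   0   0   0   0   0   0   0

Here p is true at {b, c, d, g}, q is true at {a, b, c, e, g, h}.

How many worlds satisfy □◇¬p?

a: successors {b}; ◇¬p there: b:T. ✓
b: successors {c, f}; ◇¬p there: c:F, f:F. ✗
c: successors {d}; ◇¬p there: d:T. ✓
d: successors {c, e}; ◇¬p there: c:F, e:T. ✗
e: successors {f}; ◇¬p there: f:F. ✗
f: successors {g}; ◇¬p there: g:T. ✓
g: successors {h}; ◇¬p there: h:F. ✗
h: no successors, so □◇¬p holds vacuously. ✓
Satisfying worlds: {a, c, f, h}.

4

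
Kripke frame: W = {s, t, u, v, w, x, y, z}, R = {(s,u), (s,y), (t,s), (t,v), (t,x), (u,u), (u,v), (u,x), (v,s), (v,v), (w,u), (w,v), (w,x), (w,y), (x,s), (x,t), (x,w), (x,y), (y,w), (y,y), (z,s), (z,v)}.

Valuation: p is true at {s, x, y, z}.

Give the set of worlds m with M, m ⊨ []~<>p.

s: successors {u, y}; ~<>p there: u:F, y:F. ✗
t: successors {s, v, x}; ~<>p there: s:F, v:F, x:F. ✗
u: successors {u, v, x}; ~<>p there: u:F, v:F, x:F. ✗
v: successors {s, v}; ~<>p there: s:F, v:F. ✗
w: successors {u, v, x, y}; ~<>p there: u:F, v:F, x:F, y:F. ✗
x: successors {s, t, w, y}; ~<>p there: s:F, t:F, w:F, y:F. ✗
y: successors {w, y}; ~<>p there: w:F, y:F. ✗
z: successors {s, v}; ~<>p there: s:F, v:F. ✗

∅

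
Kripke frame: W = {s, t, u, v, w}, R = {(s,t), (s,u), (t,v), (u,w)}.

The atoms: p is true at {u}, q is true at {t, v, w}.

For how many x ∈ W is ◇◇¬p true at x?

1

s: successors {t, u}; ◇¬p there: t:T, u:T. ✓
t: successors {v}; ◇¬p there: v:F. ✗
u: successors {w}; ◇¬p there: w:F. ✗
v: no successors, so ◇◇¬p fails. ✗
w: no successors, so ◇◇¬p fails. ✗
Satisfying worlds: {s}.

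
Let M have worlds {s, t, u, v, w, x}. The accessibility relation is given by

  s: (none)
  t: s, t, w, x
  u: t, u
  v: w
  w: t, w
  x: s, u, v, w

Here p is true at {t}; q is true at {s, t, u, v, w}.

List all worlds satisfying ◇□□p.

{t, x}

s: no successors, so ◇□□p fails. ✗
t: successors {s, t, w, x}; □□p there: s:T, t:F, w:F, x:F. ✓
u: successors {t, u}; □□p there: t:F, u:F. ✗
v: successors {w}; □□p there: w:F. ✗
w: successors {t, w}; □□p there: t:F, w:F. ✗
x: successors {s, u, v, w}; □□p there: s:T, u:F, v:F, w:F. ✓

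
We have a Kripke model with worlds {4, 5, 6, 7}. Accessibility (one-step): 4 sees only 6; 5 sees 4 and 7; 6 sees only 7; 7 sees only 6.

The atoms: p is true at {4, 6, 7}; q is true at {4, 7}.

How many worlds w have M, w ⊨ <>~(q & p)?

4: successors {6}; ~(q & p) there: 6:T. ✓
5: successors {4, 7}; ~(q & p) there: 4:F, 7:F. ✗
6: successors {7}; ~(q & p) there: 7:F. ✗
7: successors {6}; ~(q & p) there: 6:T. ✓
Satisfying worlds: {4, 7}.

2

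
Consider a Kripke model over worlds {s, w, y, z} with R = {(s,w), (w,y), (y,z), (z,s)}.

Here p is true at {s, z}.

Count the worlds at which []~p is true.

s: successors {w}; ~p there: w:T. ✓
w: successors {y}; ~p there: y:T. ✓
y: successors {z}; ~p there: z:F. ✗
z: successors {s}; ~p there: s:F. ✗
Satisfying worlds: {s, w}.

2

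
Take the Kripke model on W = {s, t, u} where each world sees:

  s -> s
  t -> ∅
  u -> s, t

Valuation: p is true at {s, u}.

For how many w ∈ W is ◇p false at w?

1

s: successors {s}; p there: s:T. ✓
t: no successors, so ◇p fails. ✗
u: successors {s, t}; p there: s:T, t:F. ✓
Satisfying worlds: {s, u}.
So ◇p fails at the other 1 world.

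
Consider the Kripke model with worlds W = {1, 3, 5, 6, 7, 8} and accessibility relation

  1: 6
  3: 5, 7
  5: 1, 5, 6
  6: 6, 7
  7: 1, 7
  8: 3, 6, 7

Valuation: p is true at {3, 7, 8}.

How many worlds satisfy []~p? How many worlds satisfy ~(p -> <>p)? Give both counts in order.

2 and 0

For []~p:
1: successors {6}; ~p there: 6:T. ✓
3: successors {5, 7}; ~p there: 5:T, 7:F. ✗
5: successors {1, 5, 6}; ~p there: 1:T, 5:T, 6:T. ✓
6: successors {6, 7}; ~p there: 6:T, 7:F. ✗
7: successors {1, 7}; ~p there: 1:T, 7:F. ✗
8: successors {3, 6, 7}; ~p there: 3:F, 6:T, 7:F. ✗
— 2 worlds.
For ~(p -> <>p):
1: p -> <>p is T. ✗
3: p -> <>p is T. ✗
5: p -> <>p is T. ✗
6: p -> <>p is T. ✗
7: p -> <>p is T. ✗
8: p -> <>p is T. ✗
— 0 worlds.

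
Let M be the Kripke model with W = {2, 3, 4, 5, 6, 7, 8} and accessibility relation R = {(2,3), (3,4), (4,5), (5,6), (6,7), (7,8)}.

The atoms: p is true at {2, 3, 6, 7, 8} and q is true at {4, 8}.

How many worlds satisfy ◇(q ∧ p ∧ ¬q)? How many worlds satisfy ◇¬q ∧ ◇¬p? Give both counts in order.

0 and 1

For ◇(q ∧ p ∧ ¬q):
2: successors {3}; q ∧ p ∧ ¬q there: 3:F. ✗
3: successors {4}; q ∧ p ∧ ¬q there: 4:F. ✗
4: successors {5}; q ∧ p ∧ ¬q there: 5:F. ✗
5: successors {6}; q ∧ p ∧ ¬q there: 6:F. ✗
6: successors {7}; q ∧ p ∧ ¬q there: 7:F. ✗
7: successors {8}; q ∧ p ∧ ¬q there: 8:F. ✗
8: no successors, so ◇(q ∧ p ∧ ¬q) fails. ✗
— 0 worlds.
For ◇¬q ∧ ◇¬p:
2: ◇¬q is T, ◇¬p is F. ✗
3: ◇¬q is F, ◇¬p is T. ✗
4: ◇¬q is T, ◇¬p is T. ✓
5: ◇¬q is T, ◇¬p is F. ✗
6: ◇¬q is T, ◇¬p is F. ✗
7: ◇¬q is F, ◇¬p is F. ✗
8: ◇¬q is F, ◇¬p is F. ✗
— 1 world.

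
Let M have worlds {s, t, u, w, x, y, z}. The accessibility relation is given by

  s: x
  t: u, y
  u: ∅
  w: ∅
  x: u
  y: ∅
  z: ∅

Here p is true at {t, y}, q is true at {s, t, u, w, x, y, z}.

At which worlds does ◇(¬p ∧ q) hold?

{s, t, x}

s: successors {x}; ¬p ∧ q there: x:T. ✓
t: successors {u, y}; ¬p ∧ q there: u:T, y:F. ✓
u: no successors, so ◇(¬p ∧ q) fails. ✗
w: no successors, so ◇(¬p ∧ q) fails. ✗
x: successors {u}; ¬p ∧ q there: u:T. ✓
y: no successors, so ◇(¬p ∧ q) fails. ✗
z: no successors, so ◇(¬p ∧ q) fails. ✗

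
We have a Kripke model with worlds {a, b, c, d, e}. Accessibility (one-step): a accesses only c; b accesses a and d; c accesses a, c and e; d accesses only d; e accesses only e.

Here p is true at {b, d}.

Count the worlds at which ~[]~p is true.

a: []~p is T. ✗
b: []~p is F. ✓
c: []~p is T. ✗
d: []~p is F. ✓
e: []~p is T. ✗
Satisfying worlds: {b, d}.

2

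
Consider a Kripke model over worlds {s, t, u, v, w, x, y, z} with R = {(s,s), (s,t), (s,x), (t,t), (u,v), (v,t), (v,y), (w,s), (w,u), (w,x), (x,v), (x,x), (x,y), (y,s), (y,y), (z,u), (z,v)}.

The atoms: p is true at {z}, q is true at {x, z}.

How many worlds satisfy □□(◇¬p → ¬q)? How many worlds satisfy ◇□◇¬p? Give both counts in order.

4 and 8

For □□(◇¬p → ¬q):
s: successors {s, t, x}; □(◇¬p → ¬q) there: s:F, t:T, x:F. ✗
t: successors {t}; □(◇¬p → ¬q) there: t:T. ✓
u: successors {v}; □(◇¬p → ¬q) there: v:T. ✓
v: successors {t, y}; □(◇¬p → ¬q) there: t:T, y:T. ✓
w: successors {s, u, x}; □(◇¬p → ¬q) there: s:F, u:T, x:F. ✗
x: successors {v, x, y}; □(◇¬p → ¬q) there: v:T, x:F, y:T. ✗
y: successors {s, y}; □(◇¬p → ¬q) there: s:F, y:T. ✗
z: successors {u, v}; □(◇¬p → ¬q) there: u:T, v:T. ✓
— 4 worlds.
For ◇□◇¬p:
s: successors {s, t, x}; □◇¬p there: s:T, t:T, x:T. ✓
t: successors {t}; □◇¬p there: t:T. ✓
u: successors {v}; □◇¬p there: v:T. ✓
v: successors {t, y}; □◇¬p there: t:T, y:T. ✓
w: successors {s, u, x}; □◇¬p there: s:T, u:T, x:T. ✓
x: successors {v, x, y}; □◇¬p there: v:T, x:T, y:T. ✓
y: successors {s, y}; □◇¬p there: s:T, y:T. ✓
z: successors {u, v}; □◇¬p there: u:T, v:T. ✓
— 8 worlds.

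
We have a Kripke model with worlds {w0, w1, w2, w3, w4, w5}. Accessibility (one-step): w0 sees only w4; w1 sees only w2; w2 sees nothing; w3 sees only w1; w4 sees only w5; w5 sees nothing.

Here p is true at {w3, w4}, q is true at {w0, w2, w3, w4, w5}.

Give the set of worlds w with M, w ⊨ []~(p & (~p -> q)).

{w1, w2, w3, w4, w5}

w0: successors {w4}; ~(p & (~p -> q)) there: w4:F. ✗
w1: successors {w2}; ~(p & (~p -> q)) there: w2:T. ✓
w2: no successors, so []~(p & (~p -> q)) holds vacuously. ✓
w3: successors {w1}; ~(p & (~p -> q)) there: w1:T. ✓
w4: successors {w5}; ~(p & (~p -> q)) there: w5:T. ✓
w5: no successors, so []~(p & (~p -> q)) holds vacuously. ✓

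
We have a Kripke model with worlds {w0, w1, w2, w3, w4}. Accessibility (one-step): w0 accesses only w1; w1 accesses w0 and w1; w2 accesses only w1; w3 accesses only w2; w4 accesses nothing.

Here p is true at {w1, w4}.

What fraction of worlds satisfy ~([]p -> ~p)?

1/5

w0: []p -> ~p is T. ✗
w1: []p -> ~p is T. ✗
w2: []p -> ~p is T. ✗
w3: []p -> ~p is T. ✗
w4: []p -> ~p is F. ✓
That's 1 of 5 worlds, so 1/5.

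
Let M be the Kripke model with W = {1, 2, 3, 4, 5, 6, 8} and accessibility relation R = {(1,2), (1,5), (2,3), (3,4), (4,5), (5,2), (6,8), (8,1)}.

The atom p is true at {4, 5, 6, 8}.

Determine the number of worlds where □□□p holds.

2

1: successors {2, 5}; □□p there: 2:T, 5:F. ✗
2: successors {3}; □□p there: 3:T. ✓
3: successors {4}; □□p there: 4:F. ✗
4: successors {5}; □□p there: 5:F. ✗
5: successors {2}; □□p there: 2:T. ✓
6: successors {8}; □□p there: 8:F. ✗
8: successors {1}; □□p there: 1:F. ✗
Satisfying worlds: {2, 5}.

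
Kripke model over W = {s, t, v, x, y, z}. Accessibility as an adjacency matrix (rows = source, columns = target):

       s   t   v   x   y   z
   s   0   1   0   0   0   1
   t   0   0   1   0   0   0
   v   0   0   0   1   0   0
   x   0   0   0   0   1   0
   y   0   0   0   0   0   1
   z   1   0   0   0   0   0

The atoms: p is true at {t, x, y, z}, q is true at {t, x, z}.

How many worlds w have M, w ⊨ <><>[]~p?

s: successors {t, z}; <>[]~p there: t:F, z:F. ✗
t: successors {v}; <>[]~p there: v:F. ✗
v: successors {x}; <>[]~p there: x:F. ✗
x: successors {y}; <>[]~p there: y:T. ✓
y: successors {z}; <>[]~p there: z:F. ✗
z: successors {s}; <>[]~p there: s:T. ✓
Satisfying worlds: {x, z}.

2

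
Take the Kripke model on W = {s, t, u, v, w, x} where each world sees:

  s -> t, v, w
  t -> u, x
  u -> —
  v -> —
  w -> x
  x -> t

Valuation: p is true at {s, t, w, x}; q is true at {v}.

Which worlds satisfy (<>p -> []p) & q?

s: <>p -> []p is F, q is F. ✗
t: <>p -> []p is F, q is F. ✗
u: <>p -> []p is T, q is F. ✗
v: <>p -> []p is T, q is T. ✓
w: <>p -> []p is T, q is F. ✗
x: <>p -> []p is T, q is F. ✗

{v}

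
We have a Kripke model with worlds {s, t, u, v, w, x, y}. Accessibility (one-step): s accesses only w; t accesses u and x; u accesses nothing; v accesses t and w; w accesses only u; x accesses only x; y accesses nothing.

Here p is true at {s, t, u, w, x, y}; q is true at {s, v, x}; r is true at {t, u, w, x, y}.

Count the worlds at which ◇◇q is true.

s: successors {w}; ◇q there: w:F. ✗
t: successors {u, x}; ◇q there: u:F, x:T. ✓
u: no successors, so ◇◇q fails. ✗
v: successors {t, w}; ◇q there: t:T, w:F. ✓
w: successors {u}; ◇q there: u:F. ✗
x: successors {x}; ◇q there: x:T. ✓
y: no successors, so ◇◇q fails. ✗
Satisfying worlds: {t, v, x}.

3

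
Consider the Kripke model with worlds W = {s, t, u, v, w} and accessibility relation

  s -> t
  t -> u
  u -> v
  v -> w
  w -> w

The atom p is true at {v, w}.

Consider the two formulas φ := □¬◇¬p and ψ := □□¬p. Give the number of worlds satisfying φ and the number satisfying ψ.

4 and 1

For □¬◇¬p:
s: successors {t}; ¬◇¬p there: t:F. ✗
t: successors {u}; ¬◇¬p there: u:T. ✓
u: successors {v}; ¬◇¬p there: v:T. ✓
v: successors {w}; ¬◇¬p there: w:T. ✓
w: successors {w}; ¬◇¬p there: w:T. ✓
— 4 worlds.
For □□¬p:
s: successors {t}; □¬p there: t:T. ✓
t: successors {u}; □¬p there: u:F. ✗
u: successors {v}; □¬p there: v:F. ✗
v: successors {w}; □¬p there: w:F. ✗
w: successors {w}; □¬p there: w:F. ✗
— 1 world.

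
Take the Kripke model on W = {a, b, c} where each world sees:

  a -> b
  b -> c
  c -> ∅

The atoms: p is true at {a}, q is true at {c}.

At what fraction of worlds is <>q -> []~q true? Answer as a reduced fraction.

2/3

a: <>q is F, []~q is T. ✓
b: <>q is T, []~q is F. ✗
c: <>q is F, []~q is T. ✓
That's 2 of 3 worlds, so 2/3.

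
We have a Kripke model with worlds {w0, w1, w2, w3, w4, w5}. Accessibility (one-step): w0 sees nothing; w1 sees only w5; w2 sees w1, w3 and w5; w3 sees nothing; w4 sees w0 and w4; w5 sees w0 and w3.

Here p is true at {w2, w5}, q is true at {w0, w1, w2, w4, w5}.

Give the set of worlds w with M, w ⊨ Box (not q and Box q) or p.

{w0, w2, w3, w5}

w0: Box (not q and Box q) is T, p is F. ✓
w1: Box (not q and Box q) is F, p is F. ✗
w2: Box (not q and Box q) is F, p is T. ✓
w3: Box (not q and Box q) is T, p is F. ✓
w4: Box (not q and Box q) is F, p is F. ✗
w5: Box (not q and Box q) is F, p is T. ✓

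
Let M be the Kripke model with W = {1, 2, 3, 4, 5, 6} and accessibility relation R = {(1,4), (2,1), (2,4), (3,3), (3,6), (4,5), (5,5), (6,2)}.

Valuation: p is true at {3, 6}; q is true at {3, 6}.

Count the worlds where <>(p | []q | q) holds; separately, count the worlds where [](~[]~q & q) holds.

For <>(p | []q | q):
1: successors {4}; p | []q | q there: 4:F. ✗
2: successors {1, 4}; p | []q | q there: 1:F, 4:F. ✗
3: successors {3, 6}; p | []q | q there: 3:T, 6:T. ✓
4: successors {5}; p | []q | q there: 5:F. ✗
5: successors {5}; p | []q | q there: 5:F. ✗
6: successors {2}; p | []q | q there: 2:F. ✗
— 1 world.
For [](~[]~q & q):
1: successors {4}; ~[]~q & q there: 4:F. ✗
2: successors {1, 4}; ~[]~q & q there: 1:F, 4:F. ✗
3: successors {3, 6}; ~[]~q & q there: 3:T, 6:F. ✗
4: successors {5}; ~[]~q & q there: 5:F. ✗
5: successors {5}; ~[]~q & q there: 5:F. ✗
6: successors {2}; ~[]~q & q there: 2:F. ✗
— 0 worlds.

1 and 0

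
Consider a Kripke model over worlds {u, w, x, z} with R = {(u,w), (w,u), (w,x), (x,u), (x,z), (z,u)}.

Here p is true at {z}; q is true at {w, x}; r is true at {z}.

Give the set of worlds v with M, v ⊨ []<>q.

{u, z}

u: successors {w}; <>q there: w:T. ✓
w: successors {u, x}; <>q there: u:T, x:F. ✗
x: successors {u, z}; <>q there: u:T, z:F. ✗
z: successors {u}; <>q there: u:T. ✓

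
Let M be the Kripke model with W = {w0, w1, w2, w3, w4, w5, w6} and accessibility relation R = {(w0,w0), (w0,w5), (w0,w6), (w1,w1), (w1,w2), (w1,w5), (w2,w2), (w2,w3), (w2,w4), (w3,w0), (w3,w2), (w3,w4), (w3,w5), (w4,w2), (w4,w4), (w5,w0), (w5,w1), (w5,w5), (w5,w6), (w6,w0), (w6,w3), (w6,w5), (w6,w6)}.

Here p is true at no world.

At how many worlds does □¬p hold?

7

w0: successors {w0, w5, w6}; ¬p there: w0:T, w5:T, w6:T. ✓
w1: successors {w1, w2, w5}; ¬p there: w1:T, w2:T, w5:T. ✓
w2: successors {w2, w3, w4}; ¬p there: w2:T, w3:T, w4:T. ✓
w3: successors {w0, w2, w4, w5}; ¬p there: w0:T, w2:T, w4:T, w5:T. ✓
w4: successors {w2, w4}; ¬p there: w2:T, w4:T. ✓
w5: successors {w0, w1, w5, w6}; ¬p there: w0:T, w1:T, w5:T, w6:T. ✓
w6: successors {w0, w3, w5, w6}; ¬p there: w0:T, w3:T, w5:T, w6:T. ✓
Satisfying worlds: {w0, w1, w2, w3, w4, w5, w6}.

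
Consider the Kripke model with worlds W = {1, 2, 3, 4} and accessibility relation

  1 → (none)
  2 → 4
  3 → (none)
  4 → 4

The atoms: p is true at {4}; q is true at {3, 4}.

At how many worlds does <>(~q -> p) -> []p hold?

1: <>(~q -> p) is F, []p is T. ✓
2: <>(~q -> p) is T, []p is T. ✓
3: <>(~q -> p) is F, []p is T. ✓
4: <>(~q -> p) is T, []p is T. ✓
Satisfying worlds: {1, 2, 3, 4}.

4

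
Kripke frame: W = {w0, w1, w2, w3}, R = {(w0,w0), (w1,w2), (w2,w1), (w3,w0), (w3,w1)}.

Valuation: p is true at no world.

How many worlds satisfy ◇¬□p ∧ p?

w0: ◇¬□p is T, p is F. ✗
w1: ◇¬□p is T, p is F. ✗
w2: ◇¬□p is T, p is F. ✗
w3: ◇¬□p is T, p is F. ✗
Satisfying worlds: ∅.

0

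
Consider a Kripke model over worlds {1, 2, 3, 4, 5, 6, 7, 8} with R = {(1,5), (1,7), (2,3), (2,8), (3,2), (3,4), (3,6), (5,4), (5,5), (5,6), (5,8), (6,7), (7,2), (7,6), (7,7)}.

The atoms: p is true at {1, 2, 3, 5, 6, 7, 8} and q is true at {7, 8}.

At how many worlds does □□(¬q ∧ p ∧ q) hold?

2

1: successors {5, 7}; □(¬q ∧ p ∧ q) there: 5:F, 7:F. ✗
2: successors {3, 8}; □(¬q ∧ p ∧ q) there: 3:F, 8:T. ✗
3: successors {2, 4, 6}; □(¬q ∧ p ∧ q) there: 2:F, 4:T, 6:F. ✗
4: no successors, so □□(¬q ∧ p ∧ q) holds vacuously. ✓
5: successors {4, 5, 6, 8}; □(¬q ∧ p ∧ q) there: 4:T, 5:F, 6:F, 8:T. ✗
6: successors {7}; □(¬q ∧ p ∧ q) there: 7:F. ✗
7: successors {2, 6, 7}; □(¬q ∧ p ∧ q) there: 2:F, 6:F, 7:F. ✗
8: no successors, so □□(¬q ∧ p ∧ q) holds vacuously. ✓
Satisfying worlds: {4, 8}.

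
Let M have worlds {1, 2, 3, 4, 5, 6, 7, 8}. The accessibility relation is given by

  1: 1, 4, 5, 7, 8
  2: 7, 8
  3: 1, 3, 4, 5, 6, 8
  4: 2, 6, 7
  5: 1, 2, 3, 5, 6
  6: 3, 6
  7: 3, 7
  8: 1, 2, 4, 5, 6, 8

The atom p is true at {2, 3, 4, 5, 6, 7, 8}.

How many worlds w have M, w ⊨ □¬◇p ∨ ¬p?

1: □¬◇p is F, ¬p is T. ✓
2: □¬◇p is F, ¬p is F. ✗
3: □¬◇p is F, ¬p is F. ✗
4: □¬◇p is F, ¬p is F. ✗
5: □¬◇p is F, ¬p is F. ✗
6: □¬◇p is F, ¬p is F. ✗
7: □¬◇p is F, ¬p is F. ✗
8: □¬◇p is F, ¬p is F. ✗
Satisfying worlds: {1}.

1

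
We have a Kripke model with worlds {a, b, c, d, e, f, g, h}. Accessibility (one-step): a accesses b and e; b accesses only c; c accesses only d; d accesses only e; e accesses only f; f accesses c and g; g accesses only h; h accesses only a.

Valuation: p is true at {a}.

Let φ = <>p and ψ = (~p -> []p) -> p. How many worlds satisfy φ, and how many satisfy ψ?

1 and 7

For <>p:
a: successors {b, e}; p there: b:F, e:F. ✗
b: successors {c}; p there: c:F. ✗
c: successors {d}; p there: d:F. ✗
d: successors {e}; p there: e:F. ✗
e: successors {f}; p there: f:F. ✗
f: successors {c, g}; p there: c:F, g:F. ✗
g: successors {h}; p there: h:F. ✗
h: successors {a}; p there: a:T. ✓
— 1 world.
For (~p -> []p) -> p:
a: ~p -> []p is T, p is T. ✓
b: ~p -> []p is F, p is F. ✓
c: ~p -> []p is F, p is F. ✓
d: ~p -> []p is F, p is F. ✓
e: ~p -> []p is F, p is F. ✓
f: ~p -> []p is F, p is F. ✓
g: ~p -> []p is F, p is F. ✓
h: ~p -> []p is T, p is F. ✗
— 7 worlds.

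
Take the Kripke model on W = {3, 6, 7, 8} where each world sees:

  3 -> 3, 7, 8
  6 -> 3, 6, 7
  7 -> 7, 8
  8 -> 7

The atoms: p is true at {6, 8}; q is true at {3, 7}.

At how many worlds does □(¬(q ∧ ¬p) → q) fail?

3

3: successors {3, 7, 8}; ¬(q ∧ ¬p) → q there: 3:T, 7:T, 8:F. ✗
6: successors {3, 6, 7}; ¬(q ∧ ¬p) → q there: 3:T, 6:F, 7:T. ✗
7: successors {7, 8}; ¬(q ∧ ¬p) → q there: 7:T, 8:F. ✗
8: successors {7}; ¬(q ∧ ¬p) → q there: 7:T. ✓
Satisfying worlds: {8}.
So □(¬(q ∧ ¬p) → q) fails at the other 3 worlds.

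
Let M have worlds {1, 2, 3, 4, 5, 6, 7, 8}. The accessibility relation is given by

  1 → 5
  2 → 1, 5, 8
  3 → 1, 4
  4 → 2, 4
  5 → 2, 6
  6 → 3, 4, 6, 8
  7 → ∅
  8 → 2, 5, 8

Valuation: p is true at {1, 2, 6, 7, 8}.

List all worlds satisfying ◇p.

{2, 3, 4, 5, 6, 8}

1: successors {5}; p there: 5:F. ✗
2: successors {1, 5, 8}; p there: 1:T, 5:F, 8:T. ✓
3: successors {1, 4}; p there: 1:T, 4:F. ✓
4: successors {2, 4}; p there: 2:T, 4:F. ✓
5: successors {2, 6}; p there: 2:T, 6:T. ✓
6: successors {3, 4, 6, 8}; p there: 3:F, 4:F, 6:T, 8:T. ✓
7: no successors, so ◇p fails. ✗
8: successors {2, 5, 8}; p there: 2:T, 5:F, 8:T. ✓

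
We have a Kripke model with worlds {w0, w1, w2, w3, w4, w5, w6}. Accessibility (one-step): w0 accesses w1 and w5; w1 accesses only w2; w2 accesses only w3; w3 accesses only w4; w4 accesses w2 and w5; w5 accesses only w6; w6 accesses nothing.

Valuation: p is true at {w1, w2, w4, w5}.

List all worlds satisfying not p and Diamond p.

{w0, w3}

w0: not p is T, Diamond p is T. ✓
w1: not p is F, Diamond p is T. ✗
w2: not p is F, Diamond p is F. ✗
w3: not p is T, Diamond p is T. ✓
w4: not p is F, Diamond p is T. ✗
w5: not p is F, Diamond p is F. ✗
w6: not p is T, Diamond p is F. ✗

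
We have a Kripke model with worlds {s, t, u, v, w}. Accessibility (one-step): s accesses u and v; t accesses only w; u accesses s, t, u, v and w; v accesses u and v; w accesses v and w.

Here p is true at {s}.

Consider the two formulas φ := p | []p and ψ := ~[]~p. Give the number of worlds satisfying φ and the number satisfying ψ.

For p | []p:
s: p is T, []p is F. ✓
t: p is F, []p is F. ✗
u: p is F, []p is F. ✗
v: p is F, []p is F. ✗
w: p is F, []p is F. ✗
— 1 world.
For ~[]~p:
s: []~p is T. ✗
t: []~p is T. ✗
u: []~p is F. ✓
v: []~p is T. ✗
w: []~p is T. ✗
— 1 world.

1 and 1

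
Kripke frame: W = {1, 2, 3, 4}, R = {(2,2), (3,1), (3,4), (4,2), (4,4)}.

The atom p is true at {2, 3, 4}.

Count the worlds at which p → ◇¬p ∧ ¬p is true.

1

1: p is F, ◇¬p ∧ ¬p is F. ✓
2: p is T, ◇¬p ∧ ¬p is F. ✗
3: p is T, ◇¬p ∧ ¬p is F. ✗
4: p is T, ◇¬p ∧ ¬p is F. ✗
Satisfying worlds: {1}.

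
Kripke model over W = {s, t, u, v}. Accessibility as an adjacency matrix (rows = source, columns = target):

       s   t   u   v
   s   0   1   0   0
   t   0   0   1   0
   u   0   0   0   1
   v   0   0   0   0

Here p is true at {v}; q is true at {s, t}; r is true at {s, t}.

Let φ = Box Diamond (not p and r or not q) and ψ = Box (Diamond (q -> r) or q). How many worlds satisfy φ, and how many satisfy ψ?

3 and 3

For Box Diamond (not p and r or not q):
s: successors {t}; Diamond (not p and r or not q) there: t:T. ✓
t: successors {u}; Diamond (not p and r or not q) there: u:T. ✓
u: successors {v}; Diamond (not p and r or not q) there: v:F. ✗
v: no successors, so Box Diamond (not p and r or not q) holds vacuously. ✓
— 3 worlds.
For Box (Diamond (q -> r) or q):
s: successors {t}; Diamond (q -> r) or q there: t:T. ✓
t: successors {u}; Diamond (q -> r) or q there: u:T. ✓
u: successors {v}; Diamond (q -> r) or q there: v:F. ✗
v: no successors, so Box (Diamond (q -> r) or q) holds vacuously. ✓
— 3 worlds.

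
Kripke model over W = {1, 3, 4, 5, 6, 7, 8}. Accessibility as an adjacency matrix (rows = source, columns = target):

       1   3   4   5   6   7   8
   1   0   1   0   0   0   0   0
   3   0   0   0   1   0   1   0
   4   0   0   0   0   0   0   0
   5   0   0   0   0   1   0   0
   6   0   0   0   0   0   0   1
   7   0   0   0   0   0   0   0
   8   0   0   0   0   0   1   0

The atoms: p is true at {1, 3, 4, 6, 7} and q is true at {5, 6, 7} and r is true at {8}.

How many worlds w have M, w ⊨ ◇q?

3

1: successors {3}; q there: 3:F. ✗
3: successors {5, 7}; q there: 5:T, 7:T. ✓
4: no successors, so ◇q fails. ✗
5: successors {6}; q there: 6:T. ✓
6: successors {8}; q there: 8:F. ✗
7: no successors, so ◇q fails. ✗
8: successors {7}; q there: 7:T. ✓
Satisfying worlds: {3, 5, 8}.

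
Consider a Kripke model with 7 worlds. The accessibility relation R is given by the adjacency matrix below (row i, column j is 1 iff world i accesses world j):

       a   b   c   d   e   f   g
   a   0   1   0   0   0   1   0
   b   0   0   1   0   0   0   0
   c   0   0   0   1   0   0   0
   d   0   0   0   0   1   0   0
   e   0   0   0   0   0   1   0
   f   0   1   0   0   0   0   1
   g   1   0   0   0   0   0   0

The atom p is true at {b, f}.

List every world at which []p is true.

{a, e}

a: successors {b, f}; p there: b:T, f:T. ✓
b: successors {c}; p there: c:F. ✗
c: successors {d}; p there: d:F. ✗
d: successors {e}; p there: e:F. ✗
e: successors {f}; p there: f:T. ✓
f: successors {b, g}; p there: b:T, g:F. ✗
g: successors {a}; p there: a:F. ✗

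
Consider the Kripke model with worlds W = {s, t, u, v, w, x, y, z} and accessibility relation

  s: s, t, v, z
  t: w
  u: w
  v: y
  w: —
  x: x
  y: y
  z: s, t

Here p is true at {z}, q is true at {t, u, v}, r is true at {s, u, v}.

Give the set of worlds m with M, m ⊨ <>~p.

s: successors {s, t, v, z}; ~p there: s:T, t:T, v:T, z:F. ✓
t: successors {w}; ~p there: w:T. ✓
u: successors {w}; ~p there: w:T. ✓
v: successors {y}; ~p there: y:T. ✓
w: no successors, so <>~p fails. ✗
x: successors {x}; ~p there: x:T. ✓
y: successors {y}; ~p there: y:T. ✓
z: successors {s, t}; ~p there: s:T, t:T. ✓

{s, t, u, v, x, y, z}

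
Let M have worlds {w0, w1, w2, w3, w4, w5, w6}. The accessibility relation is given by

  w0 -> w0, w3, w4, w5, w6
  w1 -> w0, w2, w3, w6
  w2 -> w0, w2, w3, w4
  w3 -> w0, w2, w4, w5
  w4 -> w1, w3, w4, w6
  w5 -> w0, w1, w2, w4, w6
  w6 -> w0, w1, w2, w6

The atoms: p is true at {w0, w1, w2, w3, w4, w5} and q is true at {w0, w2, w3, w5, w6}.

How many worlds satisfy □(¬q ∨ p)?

2

w0: successors {w0, w3, w4, w5, w6}; ¬q ∨ p there: w0:T, w3:T, w4:T, w5:T, w6:F. ✗
w1: successors {w0, w2, w3, w6}; ¬q ∨ p there: w0:T, w2:T, w3:T, w6:F. ✗
w2: successors {w0, w2, w3, w4}; ¬q ∨ p there: w0:T, w2:T, w3:T, w4:T. ✓
w3: successors {w0, w2, w4, w5}; ¬q ∨ p there: w0:T, w2:T, w4:T, w5:T. ✓
w4: successors {w1, w3, w4, w6}; ¬q ∨ p there: w1:T, w3:T, w4:T, w6:F. ✗
w5: successors {w0, w1, w2, w4, w6}; ¬q ∨ p there: w0:T, w1:T, w2:T, w4:T, w6:F. ✗
w6: successors {w0, w1, w2, w6}; ¬q ∨ p there: w0:T, w1:T, w2:T, w6:F. ✗
Satisfying worlds: {w2, w3}.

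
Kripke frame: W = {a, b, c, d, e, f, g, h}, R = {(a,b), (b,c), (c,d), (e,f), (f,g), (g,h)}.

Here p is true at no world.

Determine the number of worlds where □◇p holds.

2

a: successors {b}; ◇p there: b:F. ✗
b: successors {c}; ◇p there: c:F. ✗
c: successors {d}; ◇p there: d:F. ✗
d: no successors, so □◇p holds vacuously. ✓
e: successors {f}; ◇p there: f:F. ✗
f: successors {g}; ◇p there: g:F. ✗
g: successors {h}; ◇p there: h:F. ✗
h: no successors, so □◇p holds vacuously. ✓
Satisfying worlds: {d, h}.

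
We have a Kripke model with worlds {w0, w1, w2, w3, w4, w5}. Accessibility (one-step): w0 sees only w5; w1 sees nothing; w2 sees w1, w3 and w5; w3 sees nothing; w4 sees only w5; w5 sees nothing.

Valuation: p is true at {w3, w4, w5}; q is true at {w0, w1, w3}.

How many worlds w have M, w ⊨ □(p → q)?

3

w0: successors {w5}; p → q there: w5:F. ✗
w1: no successors, so □(p → q) holds vacuously. ✓
w2: successors {w1, w3, w5}; p → q there: w1:T, w3:T, w5:F. ✗
w3: no successors, so □(p → q) holds vacuously. ✓
w4: successors {w5}; p → q there: w5:F. ✗
w5: no successors, so □(p → q) holds vacuously. ✓
Satisfying worlds: {w1, w3, w5}.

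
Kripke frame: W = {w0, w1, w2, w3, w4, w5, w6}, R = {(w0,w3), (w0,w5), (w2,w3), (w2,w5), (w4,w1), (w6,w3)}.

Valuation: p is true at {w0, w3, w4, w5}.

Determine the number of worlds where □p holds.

6

w0: successors {w3, w5}; p there: w3:T, w5:T. ✓
w1: no successors, so □p holds vacuously. ✓
w2: successors {w3, w5}; p there: w3:T, w5:T. ✓
w3: no successors, so □p holds vacuously. ✓
w4: successors {w1}; p there: w1:F. ✗
w5: no successors, so □p holds vacuously. ✓
w6: successors {w3}; p there: w3:T. ✓
Satisfying worlds: {w0, w1, w2, w3, w5, w6}.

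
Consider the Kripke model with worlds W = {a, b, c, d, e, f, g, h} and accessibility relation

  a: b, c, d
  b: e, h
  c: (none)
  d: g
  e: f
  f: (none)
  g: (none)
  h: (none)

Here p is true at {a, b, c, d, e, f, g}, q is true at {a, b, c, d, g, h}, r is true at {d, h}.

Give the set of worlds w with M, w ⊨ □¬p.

{c, f, g, h}

a: successors {b, c, d}; ¬p there: b:F, c:F, d:F. ✗
b: successors {e, h}; ¬p there: e:F, h:T. ✗
c: no successors, so □¬p holds vacuously. ✓
d: successors {g}; ¬p there: g:F. ✗
e: successors {f}; ¬p there: f:F. ✗
f: no successors, so □¬p holds vacuously. ✓
g: no successors, so □¬p holds vacuously. ✓
h: no successors, so □¬p holds vacuously. ✓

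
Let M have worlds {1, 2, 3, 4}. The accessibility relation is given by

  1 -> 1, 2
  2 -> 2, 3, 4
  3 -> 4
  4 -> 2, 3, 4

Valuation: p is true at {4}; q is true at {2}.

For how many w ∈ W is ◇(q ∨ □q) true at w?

1: successors {1, 2}; q ∨ □q there: 1:F, 2:T. ✓
2: successors {2, 3, 4}; q ∨ □q there: 2:T, 3:F, 4:F. ✓
3: successors {4}; q ∨ □q there: 4:F. ✗
4: successors {2, 3, 4}; q ∨ □q there: 2:T, 3:F, 4:F. ✓
Satisfying worlds: {1, 2, 4}.

3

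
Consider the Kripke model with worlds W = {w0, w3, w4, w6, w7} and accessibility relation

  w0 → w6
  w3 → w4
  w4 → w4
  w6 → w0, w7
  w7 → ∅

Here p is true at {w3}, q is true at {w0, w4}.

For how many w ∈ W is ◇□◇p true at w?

1

w0: successors {w6}; □◇p there: w6:F. ✗
w3: successors {w4}; □◇p there: w4:F. ✗
w4: successors {w4}; □◇p there: w4:F. ✗
w6: successors {w0, w7}; □◇p there: w0:F, w7:T. ✓
w7: no successors, so ◇□◇p fails. ✗
Satisfying worlds: {w6}.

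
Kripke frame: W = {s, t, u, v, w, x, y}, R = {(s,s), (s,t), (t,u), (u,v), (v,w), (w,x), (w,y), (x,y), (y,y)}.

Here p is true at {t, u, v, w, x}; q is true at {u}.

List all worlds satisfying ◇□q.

{s}

s: successors {s, t}; □q there: s:F, t:T. ✓
t: successors {u}; □q there: u:F. ✗
u: successors {v}; □q there: v:F. ✗
v: successors {w}; □q there: w:F. ✗
w: successors {x, y}; □q there: x:F, y:F. ✗
x: successors {y}; □q there: y:F. ✗
y: successors {y}; □q there: y:F. ✗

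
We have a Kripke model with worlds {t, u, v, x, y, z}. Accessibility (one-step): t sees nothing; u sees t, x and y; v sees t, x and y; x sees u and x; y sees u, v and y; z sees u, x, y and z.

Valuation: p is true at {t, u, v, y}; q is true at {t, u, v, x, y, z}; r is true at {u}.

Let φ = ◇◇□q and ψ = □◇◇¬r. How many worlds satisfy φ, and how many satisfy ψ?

5 and 4

For ◇◇□q:
t: no successors, so ◇◇□q fails. ✗
u: successors {t, x, y}; ◇□q there: t:F, x:T, y:T. ✓
v: successors {t, x, y}; ◇□q there: t:F, x:T, y:T. ✓
x: successors {u, x}; ◇□q there: u:T, x:T. ✓
y: successors {u, v, y}; ◇□q there: u:T, v:T, y:T. ✓
z: successors {u, x, y, z}; ◇□q there: u:T, x:T, y:T, z:T. ✓
— 5 worlds.
For □◇◇¬r:
t: no successors, so □◇◇¬r holds vacuously. ✓
u: successors {t, x, y}; ◇◇¬r there: t:F, x:T, y:T. ✗
v: successors {t, x, y}; ◇◇¬r there: t:F, x:T, y:T. ✗
x: successors {u, x}; ◇◇¬r there: u:T, x:T. ✓
y: successors {u, v, y}; ◇◇¬r there: u:T, v:T, y:T. ✓
z: successors {u, x, y, z}; ◇◇¬r there: u:T, x:T, y:T, z:T. ✓
— 4 worlds.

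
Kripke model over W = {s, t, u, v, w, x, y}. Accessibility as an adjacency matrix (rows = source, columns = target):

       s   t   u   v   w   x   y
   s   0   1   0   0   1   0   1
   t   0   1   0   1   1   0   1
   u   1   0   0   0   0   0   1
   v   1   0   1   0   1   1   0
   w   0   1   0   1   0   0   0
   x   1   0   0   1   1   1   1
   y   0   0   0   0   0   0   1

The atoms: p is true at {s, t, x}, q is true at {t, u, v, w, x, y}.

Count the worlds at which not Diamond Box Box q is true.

1

s: Diamond Box Box q is T. ✗
t: Diamond Box Box q is T. ✗
u: Diamond Box Box q is T. ✗
v: Diamond Box Box q is T. ✗
w: Diamond Box Box q is F. ✓
x: Diamond Box Box q is T. ✗
y: Diamond Box Box q is T. ✗
Satisfying worlds: {w}.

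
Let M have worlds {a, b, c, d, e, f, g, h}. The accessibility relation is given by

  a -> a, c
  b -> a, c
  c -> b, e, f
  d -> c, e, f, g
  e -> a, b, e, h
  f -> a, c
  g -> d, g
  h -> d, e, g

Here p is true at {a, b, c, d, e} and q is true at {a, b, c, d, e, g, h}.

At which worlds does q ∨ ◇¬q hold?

a: q is T, ◇¬q is F. ✓
b: q is T, ◇¬q is F. ✓
c: q is T, ◇¬q is T. ✓
d: q is T, ◇¬q is T. ✓
e: q is T, ◇¬q is F. ✓
f: q is F, ◇¬q is F. ✗
g: q is T, ◇¬q is F. ✓
h: q is T, ◇¬q is F. ✓

{a, b, c, d, e, g, h}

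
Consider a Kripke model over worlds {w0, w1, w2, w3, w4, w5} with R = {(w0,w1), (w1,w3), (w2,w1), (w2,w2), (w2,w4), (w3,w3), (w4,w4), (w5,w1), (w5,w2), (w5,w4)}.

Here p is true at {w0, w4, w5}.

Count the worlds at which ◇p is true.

3

w0: successors {w1}; p there: w1:F. ✗
w1: successors {w3}; p there: w3:F. ✗
w2: successors {w1, w2, w4}; p there: w1:F, w2:F, w4:T. ✓
w3: successors {w3}; p there: w3:F. ✗
w4: successors {w4}; p there: w4:T. ✓
w5: successors {w1, w2, w4}; p there: w1:F, w2:F, w4:T. ✓
Satisfying worlds: {w2, w4, w5}.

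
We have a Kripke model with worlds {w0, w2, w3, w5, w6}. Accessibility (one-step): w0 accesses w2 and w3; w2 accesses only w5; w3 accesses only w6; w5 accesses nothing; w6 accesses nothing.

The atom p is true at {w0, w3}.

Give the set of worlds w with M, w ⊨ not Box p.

{w0, w2, w3}

w0: Box p is F. ✓
w2: Box p is F. ✓
w3: Box p is F. ✓
w5: Box p is T. ✗
w6: Box p is T. ✗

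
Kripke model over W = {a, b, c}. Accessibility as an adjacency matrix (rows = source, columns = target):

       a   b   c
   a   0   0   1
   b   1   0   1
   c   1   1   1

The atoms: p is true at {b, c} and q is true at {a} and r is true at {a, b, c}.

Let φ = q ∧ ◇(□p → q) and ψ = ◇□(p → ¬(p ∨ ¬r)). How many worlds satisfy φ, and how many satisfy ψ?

1 and 0

For q ∧ ◇(□p → q):
a: q is T, ◇(□p → q) is T. ✓
b: q is F, ◇(□p → q) is T. ✗
c: q is F, ◇(□p → q) is T. ✗
— 1 world.
For ◇□(p → ¬(p ∨ ¬r)):
a: successors {c}; □(p → ¬(p ∨ ¬r)) there: c:F. ✗
b: successors {a, c}; □(p → ¬(p ∨ ¬r)) there: a:F, c:F. ✗
c: successors {a, b, c}; □(p → ¬(p ∨ ¬r)) there: a:F, b:F, c:F. ✗
— 0 worlds.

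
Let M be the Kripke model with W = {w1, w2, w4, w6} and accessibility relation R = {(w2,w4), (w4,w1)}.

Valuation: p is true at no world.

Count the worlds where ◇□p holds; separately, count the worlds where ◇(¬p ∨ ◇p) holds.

1 and 2

For ◇□p:
w1: no successors, so ◇□p fails. ✗
w2: successors {w4}; □p there: w4:F. ✗
w4: successors {w1}; □p there: w1:T. ✓
w6: no successors, so ◇□p fails. ✗
— 1 world.
For ◇(¬p ∨ ◇p):
w1: no successors, so ◇(¬p ∨ ◇p) fails. ✗
w2: successors {w4}; ¬p ∨ ◇p there: w4:T. ✓
w4: successors {w1}; ¬p ∨ ◇p there: w1:T. ✓
w6: no successors, so ◇(¬p ∨ ◇p) fails. ✗
— 2 worlds.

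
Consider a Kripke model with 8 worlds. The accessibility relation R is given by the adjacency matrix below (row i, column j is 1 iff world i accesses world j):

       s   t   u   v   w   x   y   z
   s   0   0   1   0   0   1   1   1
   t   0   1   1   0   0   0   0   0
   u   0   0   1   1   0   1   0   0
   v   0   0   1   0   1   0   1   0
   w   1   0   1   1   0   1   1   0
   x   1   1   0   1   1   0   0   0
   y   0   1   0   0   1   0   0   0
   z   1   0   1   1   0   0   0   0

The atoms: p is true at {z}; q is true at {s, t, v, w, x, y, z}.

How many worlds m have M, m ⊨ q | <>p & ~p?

s: q is T, <>p & ~p is T. ✓
t: q is T, <>p & ~p is F. ✓
u: q is F, <>p & ~p is F. ✗
v: q is T, <>p & ~p is F. ✓
w: q is T, <>p & ~p is F. ✓
x: q is T, <>p & ~p is F. ✓
y: q is T, <>p & ~p is F. ✓
z: q is T, <>p & ~p is F. ✓
Satisfying worlds: {s, t, v, w, x, y, z}.

7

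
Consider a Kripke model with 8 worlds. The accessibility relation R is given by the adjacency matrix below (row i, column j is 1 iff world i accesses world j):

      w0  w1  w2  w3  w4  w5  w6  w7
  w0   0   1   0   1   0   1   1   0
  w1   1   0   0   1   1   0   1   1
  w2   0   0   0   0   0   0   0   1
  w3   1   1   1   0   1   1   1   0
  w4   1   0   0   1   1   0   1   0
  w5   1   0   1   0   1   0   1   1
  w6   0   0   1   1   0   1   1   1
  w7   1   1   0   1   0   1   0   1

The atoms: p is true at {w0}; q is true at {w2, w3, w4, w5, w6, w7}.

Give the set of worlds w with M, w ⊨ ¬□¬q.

{w0, w1, w2, w3, w4, w5, w6, w7}

w0: □¬q is F. ✓
w1: □¬q is F. ✓
w2: □¬q is F. ✓
w3: □¬q is F. ✓
w4: □¬q is F. ✓
w5: □¬q is F. ✓
w6: □¬q is F. ✓
w7: □¬q is F. ✓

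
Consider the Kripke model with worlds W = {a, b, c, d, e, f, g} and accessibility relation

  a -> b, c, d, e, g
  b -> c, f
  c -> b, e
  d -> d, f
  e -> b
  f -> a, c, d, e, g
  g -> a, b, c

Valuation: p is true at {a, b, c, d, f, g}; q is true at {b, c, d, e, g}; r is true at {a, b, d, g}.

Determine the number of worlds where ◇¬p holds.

a: successors {b, c, d, e, g}; ¬p there: b:F, c:F, d:F, e:T, g:F. ✓
b: successors {c, f}; ¬p there: c:F, f:F. ✗
c: successors {b, e}; ¬p there: b:F, e:T. ✓
d: successors {d, f}; ¬p there: d:F, f:F. ✗
e: successors {b}; ¬p there: b:F. ✗
f: successors {a, c, d, e, g}; ¬p there: a:F, c:F, d:F, e:T, g:F. ✓
g: successors {a, b, c}; ¬p there: a:F, b:F, c:F. ✗
Satisfying worlds: {a, c, f}.

3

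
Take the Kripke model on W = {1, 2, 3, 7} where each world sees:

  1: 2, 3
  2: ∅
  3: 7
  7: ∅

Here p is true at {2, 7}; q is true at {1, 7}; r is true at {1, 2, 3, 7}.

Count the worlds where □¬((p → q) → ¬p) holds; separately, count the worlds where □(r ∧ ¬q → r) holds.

For □¬((p → q) → ¬p):
1: successors {2, 3}; ¬((p → q) → ¬p) there: 2:F, 3:F. ✗
2: no successors, so □¬((p → q) → ¬p) holds vacuously. ✓
3: successors {7}; ¬((p → q) → ¬p) there: 7:T. ✓
7: no successors, so □¬((p → q) → ¬p) holds vacuously. ✓
— 3 worlds.
For □(r ∧ ¬q → r):
1: successors {2, 3}; r ∧ ¬q → r there: 2:T, 3:T. ✓
2: no successors, so □(r ∧ ¬q → r) holds vacuously. ✓
3: successors {7}; r ∧ ¬q → r there: 7:T. ✓
7: no successors, so □(r ∧ ¬q → r) holds vacuously. ✓
— 4 worlds.

3 and 4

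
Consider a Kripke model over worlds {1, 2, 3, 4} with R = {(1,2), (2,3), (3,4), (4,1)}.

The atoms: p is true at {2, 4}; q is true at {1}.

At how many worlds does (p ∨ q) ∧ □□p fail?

1: p ∨ q is T, □□p is F. ✗
2: p ∨ q is T, □□p is T. ✓
3: p ∨ q is F, □□p is F. ✗
4: p ∨ q is T, □□p is T. ✓
Satisfying worlds: {2, 4}.
So (p ∨ q) ∧ □□p fails at the other 2 worlds.

2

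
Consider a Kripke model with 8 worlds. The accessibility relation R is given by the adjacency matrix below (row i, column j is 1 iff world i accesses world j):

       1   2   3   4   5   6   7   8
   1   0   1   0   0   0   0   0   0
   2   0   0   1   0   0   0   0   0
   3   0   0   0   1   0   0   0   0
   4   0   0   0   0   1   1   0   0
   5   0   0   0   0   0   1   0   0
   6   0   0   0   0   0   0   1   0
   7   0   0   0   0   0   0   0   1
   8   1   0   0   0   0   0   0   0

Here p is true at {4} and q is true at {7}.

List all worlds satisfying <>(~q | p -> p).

1: successors {2}; ~q | p -> p there: 2:F. ✗
2: successors {3}; ~q | p -> p there: 3:F. ✗
3: successors {4}; ~q | p -> p there: 4:T. ✓
4: successors {5, 6}; ~q | p -> p there: 5:F, 6:F. ✗
5: successors {6}; ~q | p -> p there: 6:F. ✗
6: successors {7}; ~q | p -> p there: 7:T. ✓
7: successors {8}; ~q | p -> p there: 8:F. ✗
8: successors {1}; ~q | p -> p there: 1:F. ✗

{3, 6}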